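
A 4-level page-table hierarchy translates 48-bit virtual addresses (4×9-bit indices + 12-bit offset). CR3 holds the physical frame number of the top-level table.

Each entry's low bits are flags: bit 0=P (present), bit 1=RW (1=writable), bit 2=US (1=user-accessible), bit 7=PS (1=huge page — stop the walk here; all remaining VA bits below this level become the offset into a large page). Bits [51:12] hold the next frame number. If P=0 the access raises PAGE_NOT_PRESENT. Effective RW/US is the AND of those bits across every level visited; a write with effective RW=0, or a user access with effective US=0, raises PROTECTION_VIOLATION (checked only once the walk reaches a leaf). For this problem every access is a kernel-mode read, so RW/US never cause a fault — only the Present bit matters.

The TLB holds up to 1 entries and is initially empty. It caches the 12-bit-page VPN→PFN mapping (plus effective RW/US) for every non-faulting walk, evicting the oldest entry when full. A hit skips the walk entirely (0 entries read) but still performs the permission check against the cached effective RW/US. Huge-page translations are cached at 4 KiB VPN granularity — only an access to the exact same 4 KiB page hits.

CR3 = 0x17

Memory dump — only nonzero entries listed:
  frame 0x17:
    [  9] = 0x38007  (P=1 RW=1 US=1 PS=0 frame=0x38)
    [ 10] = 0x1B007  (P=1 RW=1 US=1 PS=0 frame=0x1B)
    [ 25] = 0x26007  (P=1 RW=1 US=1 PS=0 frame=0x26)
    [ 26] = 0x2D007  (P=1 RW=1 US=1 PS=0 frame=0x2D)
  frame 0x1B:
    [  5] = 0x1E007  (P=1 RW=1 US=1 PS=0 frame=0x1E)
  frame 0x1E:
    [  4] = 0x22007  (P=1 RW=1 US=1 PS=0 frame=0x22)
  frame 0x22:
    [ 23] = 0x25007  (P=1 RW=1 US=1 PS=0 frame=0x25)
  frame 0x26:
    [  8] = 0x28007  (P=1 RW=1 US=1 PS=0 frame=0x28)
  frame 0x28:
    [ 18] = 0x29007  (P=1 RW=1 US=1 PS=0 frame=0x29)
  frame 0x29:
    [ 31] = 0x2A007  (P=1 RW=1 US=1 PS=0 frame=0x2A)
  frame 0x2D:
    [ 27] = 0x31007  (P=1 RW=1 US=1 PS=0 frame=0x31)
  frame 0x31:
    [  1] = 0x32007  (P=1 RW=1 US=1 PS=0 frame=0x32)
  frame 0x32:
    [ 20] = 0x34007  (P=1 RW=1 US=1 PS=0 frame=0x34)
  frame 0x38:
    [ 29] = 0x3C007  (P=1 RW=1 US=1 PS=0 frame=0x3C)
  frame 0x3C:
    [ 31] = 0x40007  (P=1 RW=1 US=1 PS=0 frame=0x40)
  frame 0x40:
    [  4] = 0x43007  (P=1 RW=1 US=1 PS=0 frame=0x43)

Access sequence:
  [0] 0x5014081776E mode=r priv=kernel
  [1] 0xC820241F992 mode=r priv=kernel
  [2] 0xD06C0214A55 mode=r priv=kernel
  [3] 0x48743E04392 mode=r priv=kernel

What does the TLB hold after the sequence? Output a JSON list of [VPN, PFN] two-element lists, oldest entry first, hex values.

Per-access translation:
#0 VA=0x5014081776E (r,kernel):
  L0 @0x17[10] → 0x1B007  P=1,RW=1,US=1,PS=0
  L1 @0x1B[5] → 0x1E007  P=1,RW=1,US=1,PS=0
  L2 @0x1E[4] → 0x22007  P=1,RW=1,US=1,PS=0
  L3 @0x22[23] → 0x25007  P=1,RW=1,US=1,PS=0
  ⇒ phys 0x2576E  [4 reads]
#1 VA=0xC820241F992 (r,kernel):
  L0 @0x17[25] → 0x26007  P=1,RW=1,US=1,PS=0
  L1 @0x26[8] → 0x28007  P=1,RW=1,US=1,PS=0
  L2 @0x28[18] → 0x29007  P=1,RW=1,US=1,PS=0
  L3 @0x29[31] → 0x2A007  P=1,RW=1,US=1,PS=0
  ⇒ phys 0x2A992  [4 reads]
#2 VA=0xD06C0214A55 (r,kernel):
  L0 @0x17[26] → 0x2D007  P=1,RW=1,US=1,PS=0
  L1 @0x2D[27] → 0x31007  P=1,RW=1,US=1,PS=0
  L2 @0x31[1] → 0x32007  P=1,RW=1,US=1,PS=0
  L3 @0x32[20] → 0x34007  P=1,RW=1,US=1,PS=0
  ⇒ phys 0x34A55  [4 reads]
#3 VA=0x48743E04392 (r,kernel):
  L0 @0x17[9] → 0x38007  P=1,RW=1,US=1,PS=0
  L1 @0x38[29] → 0x3C007  P=1,RW=1,US=1,PS=0
  L2 @0x3C[31] → 0x40007  P=1,RW=1,US=1,PS=0
  L3 @0x40[4] → 0x43007  P=1,RW=1,US=1,PS=0
  ⇒ phys 0x43392  [4 reads]

TLB: [["0x48743E04", "0x43"]]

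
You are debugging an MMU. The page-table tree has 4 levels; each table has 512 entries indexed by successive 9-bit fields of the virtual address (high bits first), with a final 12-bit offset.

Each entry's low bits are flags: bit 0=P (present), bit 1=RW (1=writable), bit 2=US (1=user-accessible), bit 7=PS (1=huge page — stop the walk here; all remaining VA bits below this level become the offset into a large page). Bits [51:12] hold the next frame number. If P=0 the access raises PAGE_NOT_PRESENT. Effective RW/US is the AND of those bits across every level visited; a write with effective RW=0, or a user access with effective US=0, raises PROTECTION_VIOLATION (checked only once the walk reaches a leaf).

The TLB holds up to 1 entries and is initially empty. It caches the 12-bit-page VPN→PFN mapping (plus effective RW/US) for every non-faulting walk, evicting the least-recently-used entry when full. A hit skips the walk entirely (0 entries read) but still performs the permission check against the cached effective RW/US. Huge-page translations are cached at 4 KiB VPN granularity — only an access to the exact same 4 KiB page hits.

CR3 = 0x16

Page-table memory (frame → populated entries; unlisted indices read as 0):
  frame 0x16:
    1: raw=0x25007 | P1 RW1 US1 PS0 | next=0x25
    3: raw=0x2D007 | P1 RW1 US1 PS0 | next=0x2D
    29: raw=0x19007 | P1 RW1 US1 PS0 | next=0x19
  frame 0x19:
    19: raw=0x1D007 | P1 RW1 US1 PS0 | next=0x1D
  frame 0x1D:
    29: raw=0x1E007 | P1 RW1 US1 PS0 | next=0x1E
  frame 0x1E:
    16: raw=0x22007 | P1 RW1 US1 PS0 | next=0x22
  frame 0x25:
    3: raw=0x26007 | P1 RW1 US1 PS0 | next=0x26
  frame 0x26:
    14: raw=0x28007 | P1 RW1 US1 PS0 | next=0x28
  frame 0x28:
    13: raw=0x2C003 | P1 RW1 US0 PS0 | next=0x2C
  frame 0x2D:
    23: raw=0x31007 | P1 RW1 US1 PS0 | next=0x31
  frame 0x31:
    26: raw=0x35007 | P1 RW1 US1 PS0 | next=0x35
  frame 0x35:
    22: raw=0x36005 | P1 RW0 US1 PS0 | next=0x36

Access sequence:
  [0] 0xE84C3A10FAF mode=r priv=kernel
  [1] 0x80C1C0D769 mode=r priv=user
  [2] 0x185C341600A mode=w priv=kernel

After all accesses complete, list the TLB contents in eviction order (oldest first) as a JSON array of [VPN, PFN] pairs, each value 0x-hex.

Trace:
#0 VA=0xE84C3A10FAF (r,kernel):
  L0: frame=0x16 idx=29 entry=0x19007 [P=1 RW=1 US=1 PS=0]
  L1: frame=0x19 idx=19 entry=0x1D007 [P=1 RW=1 US=1 PS=0]
  L2: frame=0x1D idx=29 entry=0x1E007 [P=1 RW=1 US=1 PS=0]
  L3: frame=0x1E idx=16 entry=0x22007 [P=1 RW=1 US=1 PS=0]
  ✓ 0x22FAF  — 4 lookups
#1 VA=0x80C1C0D769 (r,user):
  L0: frame=0x16 idx=1 entry=0x25007 [P=1 RW=1 US=1 PS=0]
  L1: frame=0x25 idx=3 entry=0x26007 [P=1 RW=1 US=1 PS=0]
  L2: frame=0x26 idx=14 entry=0x28007 [P=1 RW=1 US=1 PS=0]
  L3: frame=0x28 idx=13 entry=0x2C003 [P=1 RW=1 US=0 PS=0]
  ⇒ fault: PROTECTION_VIOLATION  — 4 lookups
#2 VA=0x185C341600A (w,kernel):
  L0: frame=0x16 idx=3 entry=0x2D007 [P=1 RW=1 US=1 PS=0]
  L1: frame=0x2D idx=23 entry=0x31007 [P=1 RW=1 US=1 PS=0]
  L2: frame=0x31 idx=26 entry=0x35007 [P=1 RW=1 US=1 PS=0]
  L3: frame=0x35 idx=22 entry=0x36005 [P=1 RW=0 US=1 PS=0]
  ⇒ fault: PROTECTION_VIOLATION  — 4 lookups

TLB: [["0xE84C3A10", "0x22"]]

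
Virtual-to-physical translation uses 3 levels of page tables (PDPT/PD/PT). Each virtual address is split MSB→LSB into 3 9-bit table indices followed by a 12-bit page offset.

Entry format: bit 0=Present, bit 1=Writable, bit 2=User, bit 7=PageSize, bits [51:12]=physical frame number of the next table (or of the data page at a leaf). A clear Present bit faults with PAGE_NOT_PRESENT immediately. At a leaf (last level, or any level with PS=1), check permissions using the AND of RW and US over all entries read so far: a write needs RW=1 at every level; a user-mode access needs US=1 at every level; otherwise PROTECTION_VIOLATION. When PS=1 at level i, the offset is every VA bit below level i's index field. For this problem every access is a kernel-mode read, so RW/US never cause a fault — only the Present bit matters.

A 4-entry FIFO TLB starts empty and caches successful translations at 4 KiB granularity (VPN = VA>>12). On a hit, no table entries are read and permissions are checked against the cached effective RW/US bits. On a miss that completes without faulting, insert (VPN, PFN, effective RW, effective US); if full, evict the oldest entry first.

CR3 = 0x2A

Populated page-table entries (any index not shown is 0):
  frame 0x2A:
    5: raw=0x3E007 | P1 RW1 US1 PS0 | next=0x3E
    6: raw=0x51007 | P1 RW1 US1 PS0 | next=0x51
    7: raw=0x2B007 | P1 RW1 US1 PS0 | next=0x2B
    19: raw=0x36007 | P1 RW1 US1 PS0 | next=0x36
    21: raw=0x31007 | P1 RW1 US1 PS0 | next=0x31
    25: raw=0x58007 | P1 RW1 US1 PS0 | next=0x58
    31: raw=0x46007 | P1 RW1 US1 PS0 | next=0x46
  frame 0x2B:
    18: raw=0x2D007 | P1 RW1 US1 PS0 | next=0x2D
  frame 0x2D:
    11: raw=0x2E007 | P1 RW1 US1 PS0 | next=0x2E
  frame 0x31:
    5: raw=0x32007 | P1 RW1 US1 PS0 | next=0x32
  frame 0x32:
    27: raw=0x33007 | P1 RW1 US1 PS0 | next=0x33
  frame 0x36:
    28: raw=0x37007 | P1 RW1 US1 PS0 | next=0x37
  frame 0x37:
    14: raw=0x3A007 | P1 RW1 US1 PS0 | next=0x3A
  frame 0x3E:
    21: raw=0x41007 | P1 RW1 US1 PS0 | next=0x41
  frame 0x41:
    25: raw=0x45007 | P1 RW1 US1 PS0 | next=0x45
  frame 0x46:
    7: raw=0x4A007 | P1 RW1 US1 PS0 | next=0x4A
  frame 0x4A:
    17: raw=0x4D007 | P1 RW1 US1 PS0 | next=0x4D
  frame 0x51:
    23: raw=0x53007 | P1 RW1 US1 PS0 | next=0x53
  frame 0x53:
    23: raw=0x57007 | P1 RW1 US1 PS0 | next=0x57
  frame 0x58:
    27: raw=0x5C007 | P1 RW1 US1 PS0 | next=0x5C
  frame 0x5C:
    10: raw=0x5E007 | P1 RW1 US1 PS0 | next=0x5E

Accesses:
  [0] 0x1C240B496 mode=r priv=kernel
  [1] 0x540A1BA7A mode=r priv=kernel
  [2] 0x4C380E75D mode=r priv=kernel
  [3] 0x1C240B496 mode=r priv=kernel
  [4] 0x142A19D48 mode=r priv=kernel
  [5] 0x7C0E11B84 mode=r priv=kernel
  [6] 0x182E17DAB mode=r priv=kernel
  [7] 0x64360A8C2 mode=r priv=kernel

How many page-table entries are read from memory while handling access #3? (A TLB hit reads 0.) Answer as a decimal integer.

Trace:
#0 VA=0x1C240B496 (r,kernel):
  L0 @0x2A[7] → 0x2B007  P=1,RW=1,US=1,PS=0
  L1 @0x2B[18] → 0x2D007  P=1,RW=1,US=1,PS=0
  L2 @0x2D[11] → 0x2E007  P=1,RW=1,US=1,PS=0
  ⇒ phys 0x2E496  [3 reads]
#1 VA=0x540A1BA7A (r,kernel):
  L0 @0x2A[21] → 0x31007  P=1,RW=1,US=1,PS=0
  L1 @0x31[5] → 0x32007  P=1,RW=1,US=1,PS=0
  L2 @0x32[27] → 0x33007  P=1,RW=1,US=1,PS=0
  ⇒ phys 0x33A7A  [3 reads]
#2 VA=0x4C380E75D (r,kernel):
  L0 @0x2A[19] → 0x36007  P=1,RW=1,US=1,PS=0
  L1 @0x36[28] → 0x37007  P=1,RW=1,US=1,PS=0
  L2 @0x37[14] → 0x3A007  P=1,RW=1,US=1,PS=0
  ⇒ phys 0x3A75D  [3 reads]
#3 VA=0x1C240B496 (r,kernel):
  TLB hit vpn=0x1C240B → PA=0x2E496
#4 VA=0x142A19D48 (r,kernel):
  L0 @0x2A[5] → 0x3E007  P=1,RW=1,US=1,PS=0
  L1 @0x3E[21] → 0x41007  P=1,RW=1,US=1,PS=0
  L2 @0x41[25] → 0x45007  P=1,RW=1,US=1,PS=0
  ⇒ phys 0x45D48  [3 reads]
#5 VA=0x7C0E11B84 (r,kernel):
  L0 @0x2A[31] → 0x46007  P=1,RW=1,US=1,PS=0
  L1 @0x46[7] → 0x4A007  P=1,RW=1,US=1,PS=0
  L2 @0x4A[17] → 0x4D007  P=1,RW=1,US=1,PS=0
  ⇒ phys 0x4DB84  [3 reads]
#6 VA=0x182E17DAB (r,kernel):
  L0 @0x2A[6] → 0x51007  P=1,RW=1,US=1,PS=0
  L1 @0x51[23] → 0x53007  P=1,RW=1,US=1,PS=0
  L2 @0x53[23] → 0x57007  P=1,RW=1,US=1,PS=0
  ⇒ phys 0x57DAB  [3 reads]
#7 VA=0x64360A8C2 (r,kernel):
  L0 @0x2A[25] → 0x58007  P=1,RW=1,US=1,PS=0
  L1 @0x58[27] → 0x5C007  P=1,RW=1,US=1,PS=0
  L2 @0x5C[10] → 0x5E007  P=1,RW=1,US=1,PS=0
  ⇒ phys 0x5E8C2  [3 reads]

Entries read for #3: 0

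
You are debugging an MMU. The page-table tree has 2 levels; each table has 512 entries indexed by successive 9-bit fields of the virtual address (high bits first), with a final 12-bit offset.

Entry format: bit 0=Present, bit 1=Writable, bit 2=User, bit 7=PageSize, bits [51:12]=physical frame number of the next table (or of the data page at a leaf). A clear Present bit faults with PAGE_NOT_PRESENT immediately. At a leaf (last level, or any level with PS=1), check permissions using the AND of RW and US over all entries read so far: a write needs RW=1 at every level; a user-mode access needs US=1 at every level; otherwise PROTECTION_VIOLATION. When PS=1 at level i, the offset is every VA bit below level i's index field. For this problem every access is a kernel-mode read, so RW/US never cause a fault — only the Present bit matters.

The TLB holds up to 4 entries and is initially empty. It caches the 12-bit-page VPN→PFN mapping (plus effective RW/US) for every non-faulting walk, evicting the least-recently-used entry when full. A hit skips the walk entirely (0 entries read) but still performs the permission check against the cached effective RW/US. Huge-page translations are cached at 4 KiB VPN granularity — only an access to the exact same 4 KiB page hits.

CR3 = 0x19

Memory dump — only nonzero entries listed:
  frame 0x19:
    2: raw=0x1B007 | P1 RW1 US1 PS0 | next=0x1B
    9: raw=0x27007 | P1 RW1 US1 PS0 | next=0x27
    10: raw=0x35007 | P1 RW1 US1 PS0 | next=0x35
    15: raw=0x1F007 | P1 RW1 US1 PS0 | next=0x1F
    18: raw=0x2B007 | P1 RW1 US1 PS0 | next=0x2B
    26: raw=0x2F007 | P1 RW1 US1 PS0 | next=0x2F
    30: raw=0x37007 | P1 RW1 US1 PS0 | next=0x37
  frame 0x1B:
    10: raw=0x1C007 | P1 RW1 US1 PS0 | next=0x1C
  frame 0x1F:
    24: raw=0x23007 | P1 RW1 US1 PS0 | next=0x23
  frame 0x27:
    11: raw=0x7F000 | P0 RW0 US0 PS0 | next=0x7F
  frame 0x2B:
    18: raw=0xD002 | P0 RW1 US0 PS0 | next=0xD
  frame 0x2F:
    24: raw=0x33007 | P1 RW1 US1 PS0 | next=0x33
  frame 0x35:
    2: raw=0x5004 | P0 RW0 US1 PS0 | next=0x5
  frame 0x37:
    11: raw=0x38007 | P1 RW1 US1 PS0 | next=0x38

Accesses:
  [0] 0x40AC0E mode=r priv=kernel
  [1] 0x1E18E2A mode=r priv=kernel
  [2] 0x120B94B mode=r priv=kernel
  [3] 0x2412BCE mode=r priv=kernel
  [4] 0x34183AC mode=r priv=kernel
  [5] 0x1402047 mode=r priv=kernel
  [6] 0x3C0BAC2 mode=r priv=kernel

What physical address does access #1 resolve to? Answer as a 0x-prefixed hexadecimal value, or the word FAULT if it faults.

Trace:
#0 VA=0x40AC0E (r,kernel):
  L0: frame=0x19 idx=2 entry=0x1B007 [P=1 RW=1 US=1 PS=0]
  L1: frame=0x1B idx=10 entry=0x1C007 [P=1 RW=1 US=1 PS=0]
  → PA=0x1CC0E  (2 entries read)
#1 VA=0x1E18E2A (r,kernel):
  L0: frame=0x19 idx=15 entry=0x1F007 [P=1 RW=1 US=1 PS=0]
  L1: frame=0x1F idx=24 entry=0x23007 [P=1 RW=1 US=1 PS=0]
  → PA=0x23E2A  (2 entries read)
#2 VA=0x120B94B (r,kernel):
  L0: frame=0x19 idx=9 entry=0x27007 [P=1 RW=1 US=1 PS=0]
  L1: frame=0x27 idx=11 entry=0x7F000 [P=0 RW=0 US=0 PS=0]
  ✗ PAGE_NOT_PRESENT  [2 reads]
#3 VA=0x2412BCE (r,kernel):
  L0: frame=0x19 idx=18 entry=0x2B007 [P=1 RW=1 US=1 PS=0]
  L1: frame=0x2B idx=18 entry=0xD002 [P=0 RW=1 US=0 PS=0]
  ✗ PAGE_NOT_PRESENT  [2 reads]
#4 VA=0x34183AC (r,kernel):
  L0: frame=0x19 idx=26 entry=0x2F007 [P=1 RW=1 US=1 PS=0]
  L1: frame=0x2F idx=24 entry=0x33007 [P=1 RW=1 US=1 PS=0]
  → PA=0x333AC  (2 entries read)
#5 VA=0x1402047 (r,kernel):
  L0: frame=0x19 idx=10 entry=0x35007 [P=1 RW=1 US=1 PS=0]
  L1: frame=0x35 idx=2 entry=0x5004 [P=0 RW=0 US=1 PS=0]
  ✗ PAGE_NOT_PRESENT  [2 reads]
#6 VA=0x3C0BAC2 (r,kernel):
  L0: frame=0x19 idx=30 entry=0x37007 [P=1 RW=1 US=1 PS=0]
  L1: frame=0x37 idx=11 entry=0x38007 [P=1 RW=1 US=1 PS=0]
  → PA=0x38AC2  (2 entries read)

Access #1 PA: 0x23E2A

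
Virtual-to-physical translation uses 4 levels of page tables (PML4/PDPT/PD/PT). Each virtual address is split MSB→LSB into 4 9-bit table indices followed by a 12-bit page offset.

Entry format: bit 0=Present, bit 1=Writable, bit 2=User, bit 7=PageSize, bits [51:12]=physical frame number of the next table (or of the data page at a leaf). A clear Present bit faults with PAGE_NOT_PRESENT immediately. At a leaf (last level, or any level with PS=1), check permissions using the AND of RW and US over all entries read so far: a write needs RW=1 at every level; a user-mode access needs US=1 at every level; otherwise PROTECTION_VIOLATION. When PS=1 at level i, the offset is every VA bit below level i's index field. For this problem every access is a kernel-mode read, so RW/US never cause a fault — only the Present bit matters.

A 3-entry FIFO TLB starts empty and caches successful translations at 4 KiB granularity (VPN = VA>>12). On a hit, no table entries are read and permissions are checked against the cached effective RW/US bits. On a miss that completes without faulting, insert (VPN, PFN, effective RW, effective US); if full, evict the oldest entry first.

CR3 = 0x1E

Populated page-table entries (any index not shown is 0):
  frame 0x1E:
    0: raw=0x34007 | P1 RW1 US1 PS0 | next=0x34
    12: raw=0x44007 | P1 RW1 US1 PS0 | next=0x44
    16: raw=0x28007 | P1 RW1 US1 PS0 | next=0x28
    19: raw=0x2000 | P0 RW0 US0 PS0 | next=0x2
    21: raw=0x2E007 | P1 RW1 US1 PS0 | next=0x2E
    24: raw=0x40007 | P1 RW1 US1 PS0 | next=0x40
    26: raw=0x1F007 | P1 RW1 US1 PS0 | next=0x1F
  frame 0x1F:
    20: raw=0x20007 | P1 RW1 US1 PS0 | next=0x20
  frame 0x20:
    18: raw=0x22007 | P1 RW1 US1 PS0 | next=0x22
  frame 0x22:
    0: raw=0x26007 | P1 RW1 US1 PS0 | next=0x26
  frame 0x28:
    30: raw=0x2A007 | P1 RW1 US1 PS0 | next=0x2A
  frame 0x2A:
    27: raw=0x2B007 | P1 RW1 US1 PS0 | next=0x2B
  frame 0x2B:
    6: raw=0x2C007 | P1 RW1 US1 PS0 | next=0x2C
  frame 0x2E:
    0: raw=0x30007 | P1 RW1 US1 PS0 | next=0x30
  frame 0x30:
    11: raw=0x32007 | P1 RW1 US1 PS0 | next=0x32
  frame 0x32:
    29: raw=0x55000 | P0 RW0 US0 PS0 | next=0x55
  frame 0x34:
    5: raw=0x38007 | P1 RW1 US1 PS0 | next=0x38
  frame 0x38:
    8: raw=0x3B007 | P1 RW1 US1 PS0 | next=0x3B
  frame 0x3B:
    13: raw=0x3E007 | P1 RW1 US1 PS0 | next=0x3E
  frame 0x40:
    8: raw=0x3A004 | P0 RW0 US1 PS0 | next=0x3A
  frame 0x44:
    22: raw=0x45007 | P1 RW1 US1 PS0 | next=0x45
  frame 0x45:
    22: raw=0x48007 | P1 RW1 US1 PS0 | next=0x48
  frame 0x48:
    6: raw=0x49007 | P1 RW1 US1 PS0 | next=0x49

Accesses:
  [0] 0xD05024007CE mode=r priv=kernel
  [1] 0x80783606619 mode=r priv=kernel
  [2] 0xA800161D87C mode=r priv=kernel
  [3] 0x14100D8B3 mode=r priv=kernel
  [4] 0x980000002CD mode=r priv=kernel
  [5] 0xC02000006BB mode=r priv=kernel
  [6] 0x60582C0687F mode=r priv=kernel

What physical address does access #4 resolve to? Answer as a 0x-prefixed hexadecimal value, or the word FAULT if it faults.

Per-access translation:
#0 VA=0xD05024007CE (r,kernel):
  lvl0: tbl 0x1E, slot 26 ⇒ 0x1F007 (P1/RW1/US1/PS0)
  lvl1: tbl 0x1F, slot 20 ⇒ 0x20007 (P1/RW1/US1/PS0)
  lvl2: tbl 0x20, slot 18 ⇒ 0x22007 (P1/RW1/US1/PS0)
  lvl3: tbl 0x22, slot 0 ⇒ 0x26007 (P1/RW1/US1/PS0)
  ✓ 0x267CE  — 4 lookups
#1 VA=0x80783606619 (r,kernel):
  lvl0: tbl 0x1E, slot 16 ⇒ 0x28007 (P1/RW1/US1/PS0)
  lvl1: tbl 0x28, slot 30 ⇒ 0x2A007 (P1/RW1/US1/PS0)
  lvl2: tbl 0x2A, slot 27 ⇒ 0x2B007 (P1/RW1/US1/PS0)
  lvl3: tbl 0x2B, slot 6 ⇒ 0x2C007 (P1/RW1/US1/PS0)
  ✓ 0x2C619  — 4 lookups
#2 VA=0xA800161D87C (r,kernel):
  lvl0: tbl 0x1E, slot 21 ⇒ 0x2E007 (P1/RW1/US1/PS0)
  lvl1: tbl 0x2E, slot 0 ⇒ 0x30007 (P1/RW1/US1/PS0)
  lvl2: tbl 0x30, slot 11 ⇒ 0x32007 (P1/RW1/US1/PS0)
  lvl3: tbl 0x32, slot 29 ⇒ 0x55000 (P0/RW0/US0/PS0)
  ⇒ fault: PAGE_NOT_PRESENT  — 4 lookups
#3 VA=0x14100D8B3 (r,kernel):
  lvl0: tbl 0x1E, slot 0 ⇒ 0x34007 (P1/RW1/US1/PS0)
  lvl1: tbl 0x34, slot 5 ⇒ 0x38007 (P1/RW1/US1/PS0)
  lvl2: tbl 0x38, slot 8 ⇒ 0x3B007 (P1/RW1/US1/PS0)
  lvl3: tbl 0x3B, slot 13 ⇒ 0x3E007 (P1/RW1/US1/PS0)
  ✓ 0x3E8B3  — 4 lookups
#4 VA=0x980000002CD (r,kernel):
  lvl0: tbl 0x1E, slot 19 ⇒ 0x2000 (P0/RW0/US0/PS0)
  ⇒ fault: PAGE_NOT_PRESENT  — 1 lookups
#5 VA=0xC02000006BB (r,kernel):
  lvl0: tbl 0x1E, slot 24 ⇒ 0x40007 (P1/RW1/US1/PS0)
  lvl1: tbl 0x40, slot 8 ⇒ 0x3A004 (P0/RW0/US1/PS0)
  ⇒ fault: PAGE_NOT_PRESENT  — 2 lookups
#6 VA=0x60582C0687F (r,kernel):
  lvl0: tbl 0x1E, slot 12 ⇒ 0x44007 (P1/RW1/US1/PS0)
  lvl1: tbl 0x44, slot 22 ⇒ 0x45007 (P1/RW1/US1/PS0)
  lvl2: tbl 0x45, slot 22 ⇒ 0x48007 (P1/RW1/US1/PS0)
  lvl3: tbl 0x48, slot 6 ⇒ 0x49007 (P1/RW1/US1/PS0)
  ✓ 0x4987F  — 4 lookups

Access #4 PA: FAULT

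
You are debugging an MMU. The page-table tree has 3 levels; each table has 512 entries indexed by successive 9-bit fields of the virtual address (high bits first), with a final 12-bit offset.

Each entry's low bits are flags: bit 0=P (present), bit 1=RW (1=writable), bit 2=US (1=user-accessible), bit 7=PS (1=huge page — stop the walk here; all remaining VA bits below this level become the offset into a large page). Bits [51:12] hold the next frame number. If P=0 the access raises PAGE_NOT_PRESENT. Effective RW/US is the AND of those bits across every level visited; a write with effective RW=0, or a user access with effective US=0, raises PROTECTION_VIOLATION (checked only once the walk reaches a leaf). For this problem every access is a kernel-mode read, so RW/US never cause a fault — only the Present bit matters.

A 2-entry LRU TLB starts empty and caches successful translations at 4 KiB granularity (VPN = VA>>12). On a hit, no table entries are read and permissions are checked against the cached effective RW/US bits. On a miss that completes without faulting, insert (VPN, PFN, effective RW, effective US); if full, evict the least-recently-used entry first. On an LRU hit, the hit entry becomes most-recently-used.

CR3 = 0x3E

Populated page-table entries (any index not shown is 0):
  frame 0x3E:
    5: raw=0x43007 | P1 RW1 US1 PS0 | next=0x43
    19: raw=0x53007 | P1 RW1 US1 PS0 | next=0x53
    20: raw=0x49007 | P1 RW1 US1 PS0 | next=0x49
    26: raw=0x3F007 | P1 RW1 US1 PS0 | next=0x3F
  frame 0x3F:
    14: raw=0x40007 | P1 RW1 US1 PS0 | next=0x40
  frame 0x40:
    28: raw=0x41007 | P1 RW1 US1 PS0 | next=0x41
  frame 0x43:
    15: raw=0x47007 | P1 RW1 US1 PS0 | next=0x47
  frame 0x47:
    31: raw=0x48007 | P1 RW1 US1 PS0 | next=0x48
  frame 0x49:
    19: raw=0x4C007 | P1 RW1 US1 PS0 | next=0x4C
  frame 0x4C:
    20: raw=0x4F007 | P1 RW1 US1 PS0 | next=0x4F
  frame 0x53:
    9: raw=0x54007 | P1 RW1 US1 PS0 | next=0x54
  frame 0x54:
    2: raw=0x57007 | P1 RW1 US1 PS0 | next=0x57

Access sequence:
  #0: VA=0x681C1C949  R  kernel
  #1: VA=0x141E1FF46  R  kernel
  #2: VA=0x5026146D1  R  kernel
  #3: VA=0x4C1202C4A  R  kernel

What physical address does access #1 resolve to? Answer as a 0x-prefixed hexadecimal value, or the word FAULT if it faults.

Trace:
#0 VA=0x681C1C949 (r,kernel):
  L0: frame=0x3E idx=26 entry=0x3F007 [P=1 RW=1 US=1 PS=0]
  L1: frame=0x3F idx=14 entry=0x40007 [P=1 RW=1 US=1 PS=0]
  L2: frame=0x40 idx=28 entry=0x41007 [P=1 RW=1 US=1 PS=0]
  ⇒ phys 0x41949  [3 reads]
#1 VA=0x141E1FF46 (r,kernel):
  L0: frame=0x3E idx=5 entry=0x43007 [P=1 RW=1 US=1 PS=0]
  L1: frame=0x43 idx=15 entry=0x47007 [P=1 RW=1 US=1 PS=0]
  L2: frame=0x47 idx=31 entry=0x48007 [P=1 RW=1 US=1 PS=0]
  ⇒ phys 0x48F46  [3 reads]
#2 VA=0x5026146D1 (r,kernel):
  L0: frame=0x3E idx=20 entry=0x49007 [P=1 RW=1 US=1 PS=0]
  L1: frame=0x49 idx=19 entry=0x4C007 [P=1 RW=1 US=1 PS=0]
  L2: frame=0x4C idx=20 entry=0x4F007 [P=1 RW=1 US=1 PS=0]
  ⇒ phys 0x4F6D1  [3 reads]
#3 VA=0x4C1202C4A (r,kernel):
  L0: frame=0x3E idx=19 entry=0x53007 [P=1 RW=1 US=1 PS=0]
  L1: frame=0x53 idx=9 entry=0x54007 [P=1 RW=1 US=1 PS=0]
  L2: frame=0x54 idx=2 entry=0x57007 [P=1 RW=1 US=1 PS=0]
  ⇒ phys 0x57C4A  [3 reads]

Access #1 PA: 0x48F46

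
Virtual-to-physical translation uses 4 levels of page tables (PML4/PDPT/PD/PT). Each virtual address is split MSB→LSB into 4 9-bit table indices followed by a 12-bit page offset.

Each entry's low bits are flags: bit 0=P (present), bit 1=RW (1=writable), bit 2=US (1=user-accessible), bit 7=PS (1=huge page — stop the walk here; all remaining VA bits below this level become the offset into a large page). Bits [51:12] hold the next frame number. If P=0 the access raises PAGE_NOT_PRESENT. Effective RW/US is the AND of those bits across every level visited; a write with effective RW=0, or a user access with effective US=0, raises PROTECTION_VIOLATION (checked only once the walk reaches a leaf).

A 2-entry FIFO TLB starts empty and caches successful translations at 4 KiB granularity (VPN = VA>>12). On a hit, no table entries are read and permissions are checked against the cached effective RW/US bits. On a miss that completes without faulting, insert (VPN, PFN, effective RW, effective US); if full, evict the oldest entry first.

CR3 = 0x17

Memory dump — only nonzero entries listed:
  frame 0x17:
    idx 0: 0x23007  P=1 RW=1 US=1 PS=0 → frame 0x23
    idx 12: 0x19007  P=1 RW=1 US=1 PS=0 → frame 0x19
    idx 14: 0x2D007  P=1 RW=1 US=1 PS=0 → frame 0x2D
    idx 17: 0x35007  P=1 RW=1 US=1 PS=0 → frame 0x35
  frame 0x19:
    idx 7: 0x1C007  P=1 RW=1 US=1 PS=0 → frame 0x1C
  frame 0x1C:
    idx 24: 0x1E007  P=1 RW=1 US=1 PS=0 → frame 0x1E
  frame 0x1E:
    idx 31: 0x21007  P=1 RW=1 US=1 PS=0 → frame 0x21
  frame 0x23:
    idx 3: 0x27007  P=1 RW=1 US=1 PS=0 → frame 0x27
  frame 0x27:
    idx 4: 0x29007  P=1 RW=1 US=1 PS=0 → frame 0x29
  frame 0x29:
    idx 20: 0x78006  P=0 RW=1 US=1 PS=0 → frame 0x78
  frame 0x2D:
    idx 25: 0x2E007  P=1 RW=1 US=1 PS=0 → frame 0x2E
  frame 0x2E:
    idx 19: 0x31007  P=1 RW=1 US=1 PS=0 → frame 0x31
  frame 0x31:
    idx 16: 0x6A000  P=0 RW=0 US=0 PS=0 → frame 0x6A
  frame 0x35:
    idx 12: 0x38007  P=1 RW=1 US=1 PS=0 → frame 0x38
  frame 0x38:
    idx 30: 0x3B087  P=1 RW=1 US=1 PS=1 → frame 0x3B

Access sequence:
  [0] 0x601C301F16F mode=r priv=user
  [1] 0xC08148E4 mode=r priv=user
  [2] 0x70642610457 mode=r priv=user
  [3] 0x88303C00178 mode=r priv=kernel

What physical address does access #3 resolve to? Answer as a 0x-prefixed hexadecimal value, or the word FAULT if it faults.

Per-access translation:
#0 VA=0x601C301F16F (r,user):
  lvl0: tbl 0x17, slot 12 ⇒ 0x19007 (P1/RW1/US1/PS0)
  lvl1: tbl 0x19, slot 7 ⇒ 0x1C007 (P1/RW1/US1/PS0)
  lvl2: tbl 0x1C, slot 24 ⇒ 0x1E007 (P1/RW1/US1/PS0)
  lvl3: tbl 0x1E, slot 31 ⇒ 0x21007 (P1/RW1/US1/PS0)
  ⇒ phys 0x2116F  [4 reads]
#1 VA=0xC08148E4 (r,user):
  lvl0: tbl 0x17, slot 0 ⇒ 0x23007 (P1/RW1/US1/PS0)
  lvl1: tbl 0x23, slot 3 ⇒ 0x27007 (P1/RW1/US1/PS0)
  lvl2: tbl 0x27, slot 4 ⇒ 0x29007 (P1/RW1/US1/PS0)
  lvl3: tbl 0x29, slot 20 ⇒ 0x78006 (P0/RW1/US1/PS0)
  ✗ PAGE_NOT_PRESENT  [4 reads]
#2 VA=0x70642610457 (r,user):
  lvl0: tbl 0x17, slot 14 ⇒ 0x2D007 (P1/RW1/US1/PS0)
  lvl1: tbl 0x2D, slot 25 ⇒ 0x2E007 (P1/RW1/US1/PS0)
  lvl2: tbl 0x2E, slot 19 ⇒ 0x31007 (P1/RW1/US1/PS0)
  lvl3: tbl 0x31, slot 16 ⇒ 0x6A000 (P0/RW0/US0/PS0)
  ✗ PAGE_NOT_PRESENT  [4 reads]
#3 VA=0x88303C00178 (r,kernel):
  lvl0: tbl 0x17, slot 17 ⇒ 0x35007 (P1/RW1/US1/PS0)
  lvl1: tbl 0x35, slot 12 ⇒ 0x38007 (P1/RW1/US1/PS0)
  lvl2: tbl 0x38, slot 30 ⇒ 0x3B087 (P1/RW1/US1/PS1)
  ⇒ phys 0x3B178 (huge @L2)  [3 reads]

Access #3 PA: 0x3B178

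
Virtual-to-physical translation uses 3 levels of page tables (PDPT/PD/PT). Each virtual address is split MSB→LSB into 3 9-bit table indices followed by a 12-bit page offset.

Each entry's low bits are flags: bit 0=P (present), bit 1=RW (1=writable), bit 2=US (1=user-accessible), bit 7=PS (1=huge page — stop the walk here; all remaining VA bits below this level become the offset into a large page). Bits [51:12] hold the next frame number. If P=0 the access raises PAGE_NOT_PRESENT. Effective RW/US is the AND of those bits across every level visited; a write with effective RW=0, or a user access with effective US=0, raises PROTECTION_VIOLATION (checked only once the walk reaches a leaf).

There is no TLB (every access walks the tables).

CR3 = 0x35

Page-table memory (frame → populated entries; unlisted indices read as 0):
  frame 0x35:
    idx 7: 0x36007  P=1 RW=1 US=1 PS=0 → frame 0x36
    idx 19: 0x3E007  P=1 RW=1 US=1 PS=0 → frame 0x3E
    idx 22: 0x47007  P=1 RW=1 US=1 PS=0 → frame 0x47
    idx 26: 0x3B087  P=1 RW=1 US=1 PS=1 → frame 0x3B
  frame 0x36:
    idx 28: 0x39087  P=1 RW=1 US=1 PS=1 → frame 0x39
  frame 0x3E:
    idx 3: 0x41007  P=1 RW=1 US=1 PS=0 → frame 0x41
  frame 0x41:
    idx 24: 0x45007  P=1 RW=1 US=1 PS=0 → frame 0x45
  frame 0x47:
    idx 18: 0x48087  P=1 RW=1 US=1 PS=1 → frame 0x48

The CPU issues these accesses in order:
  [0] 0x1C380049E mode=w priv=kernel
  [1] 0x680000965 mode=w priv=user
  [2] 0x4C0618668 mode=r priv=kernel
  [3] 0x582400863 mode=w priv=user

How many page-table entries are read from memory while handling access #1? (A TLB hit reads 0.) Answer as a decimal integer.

Per-access translation:
#0 VA=0x1C380049E (w,kernel):
  [0] read 0x35 idx=7: raw=0x36007 flags P=1 W=1 U=1 S=0
  [1] read 0x36 idx=28: raw=0x39087 flags P=1 W=1 U=1 S=1
  → PA=0x3949E (huge @L1)  (2 entries read)
#1 VA=0x680000965 (w,user):
  [0] read 0x35 idx=26: raw=0x3B087 flags P=1 W=1 U=1 S=1
  → PA=0x3B965 (huge @L0)  (1 entries read)
#2 VA=0x4C0618668 (r,kernel):
  [0] read 0x35 idx=19: raw=0x3E007 flags P=1 W=1 U=1 S=0
  [1] read 0x3E idx=3: raw=0x41007 flags P=1 W=1 U=1 S=0
  [2] read 0x41 idx=24: raw=0x45007 flags P=1 W=1 U=1 S=0
  → PA=0x45668  (3 entries read)
#3 VA=0x582400863 (w,user):
  [0] read 0x35 idx=22: raw=0x47007 flags P=1 W=1 U=1 S=0
  [1] read 0x47 idx=18: raw=0x48087 flags P=1 W=1 U=1 S=1
  → PA=0x48863 (huge @L1)  (2 entries read)

Entries read for #1: 1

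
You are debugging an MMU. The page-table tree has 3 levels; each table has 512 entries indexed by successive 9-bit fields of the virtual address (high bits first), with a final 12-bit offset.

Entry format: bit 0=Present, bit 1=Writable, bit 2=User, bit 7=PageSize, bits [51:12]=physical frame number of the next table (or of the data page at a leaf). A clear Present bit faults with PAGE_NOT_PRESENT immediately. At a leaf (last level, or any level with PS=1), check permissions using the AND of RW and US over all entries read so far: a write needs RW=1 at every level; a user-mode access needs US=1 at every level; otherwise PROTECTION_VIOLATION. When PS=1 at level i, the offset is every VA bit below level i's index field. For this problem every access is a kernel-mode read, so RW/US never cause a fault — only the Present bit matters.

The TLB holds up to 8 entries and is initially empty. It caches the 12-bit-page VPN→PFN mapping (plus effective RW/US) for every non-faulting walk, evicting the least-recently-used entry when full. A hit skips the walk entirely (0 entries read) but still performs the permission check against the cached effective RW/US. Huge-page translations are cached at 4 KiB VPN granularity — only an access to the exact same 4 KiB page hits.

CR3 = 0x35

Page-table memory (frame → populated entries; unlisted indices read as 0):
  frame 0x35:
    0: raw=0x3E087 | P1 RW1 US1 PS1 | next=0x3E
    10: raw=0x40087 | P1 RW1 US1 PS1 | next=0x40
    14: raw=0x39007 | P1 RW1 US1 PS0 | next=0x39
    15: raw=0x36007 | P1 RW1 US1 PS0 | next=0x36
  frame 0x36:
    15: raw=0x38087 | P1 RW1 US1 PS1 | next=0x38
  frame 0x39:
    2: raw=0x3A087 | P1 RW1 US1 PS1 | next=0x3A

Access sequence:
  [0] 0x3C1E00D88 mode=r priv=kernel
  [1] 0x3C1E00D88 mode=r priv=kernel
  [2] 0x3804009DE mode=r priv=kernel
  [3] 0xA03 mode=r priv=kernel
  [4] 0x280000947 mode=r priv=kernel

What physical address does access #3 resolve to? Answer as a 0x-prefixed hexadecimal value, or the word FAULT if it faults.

Per-access translation:
#0 VA=0x3C1E00D88 (r,kernel):
  [0] read 0x35 idx=15: raw=0x36007 flags P=1 W=1 U=1 S=0
  [1] read 0x36 idx=15: raw=0x38087 flags P=1 W=1 U=1 S=1
  → PA=0x38D88 (huge @L1)  (2 entries read)
#1 VA=0x3C1E00D88 (r,kernel):
  TLB hit vpn=0x3C1E00 → PA=0x38D88
#2 VA=0x3804009DE (r,kernel):
  [0] read 0x35 idx=14: raw=0x39007 flags P=1 W=1 U=1 S=0
  [1] read 0x39 idx=2: raw=0x3A087 flags P=1 W=1 U=1 S=1
  → PA=0x3A9DE (huge @L1)  (2 entries read)
#3 VA=0xA03 (r,kernel):
  [0] read 0x35 idx=0: raw=0x3E087 flags P=1 W=1 U=1 S=1
  → PA=0x3EA03 (huge @L0)  (1 entries read)
#4 VA=0x280000947 (r,kernel):
  [0] read 0x35 idx=10: raw=0x40087 flags P=1 W=1 U=1 S=1
  → PA=0x40947 (huge @L0)  (1 entries read)

Access #3 PA: 0x3EA03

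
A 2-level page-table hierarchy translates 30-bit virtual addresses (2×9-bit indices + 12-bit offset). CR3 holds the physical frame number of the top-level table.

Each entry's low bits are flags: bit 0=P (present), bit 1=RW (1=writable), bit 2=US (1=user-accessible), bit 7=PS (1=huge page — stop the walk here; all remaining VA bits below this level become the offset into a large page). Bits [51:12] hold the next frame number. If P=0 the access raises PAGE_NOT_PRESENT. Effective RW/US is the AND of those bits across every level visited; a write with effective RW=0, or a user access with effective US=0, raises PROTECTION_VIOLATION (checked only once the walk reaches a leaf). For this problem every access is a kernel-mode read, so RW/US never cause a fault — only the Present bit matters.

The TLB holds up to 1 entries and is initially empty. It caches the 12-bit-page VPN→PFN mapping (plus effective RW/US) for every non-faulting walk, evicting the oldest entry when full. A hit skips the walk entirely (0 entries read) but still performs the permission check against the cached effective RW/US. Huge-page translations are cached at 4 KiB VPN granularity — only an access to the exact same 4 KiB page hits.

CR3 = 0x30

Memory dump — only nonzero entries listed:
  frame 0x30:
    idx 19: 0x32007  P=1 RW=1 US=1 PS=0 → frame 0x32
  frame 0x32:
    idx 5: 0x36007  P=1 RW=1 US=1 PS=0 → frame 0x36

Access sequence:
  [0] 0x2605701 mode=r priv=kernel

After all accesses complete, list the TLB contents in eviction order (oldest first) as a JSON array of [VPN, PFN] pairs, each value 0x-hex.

Per-access translation:
#0 VA=0x2605701 (r,kernel):
  L0 @0x30[19] → 0x32007  P=1,RW=1,US=1,PS=0
  L1 @0x32[5] → 0x36007  P=1,RW=1,US=1,PS=0
  ✓ 0x36701  — 2 lookups

TLB: [["0x2605", "0x36"]]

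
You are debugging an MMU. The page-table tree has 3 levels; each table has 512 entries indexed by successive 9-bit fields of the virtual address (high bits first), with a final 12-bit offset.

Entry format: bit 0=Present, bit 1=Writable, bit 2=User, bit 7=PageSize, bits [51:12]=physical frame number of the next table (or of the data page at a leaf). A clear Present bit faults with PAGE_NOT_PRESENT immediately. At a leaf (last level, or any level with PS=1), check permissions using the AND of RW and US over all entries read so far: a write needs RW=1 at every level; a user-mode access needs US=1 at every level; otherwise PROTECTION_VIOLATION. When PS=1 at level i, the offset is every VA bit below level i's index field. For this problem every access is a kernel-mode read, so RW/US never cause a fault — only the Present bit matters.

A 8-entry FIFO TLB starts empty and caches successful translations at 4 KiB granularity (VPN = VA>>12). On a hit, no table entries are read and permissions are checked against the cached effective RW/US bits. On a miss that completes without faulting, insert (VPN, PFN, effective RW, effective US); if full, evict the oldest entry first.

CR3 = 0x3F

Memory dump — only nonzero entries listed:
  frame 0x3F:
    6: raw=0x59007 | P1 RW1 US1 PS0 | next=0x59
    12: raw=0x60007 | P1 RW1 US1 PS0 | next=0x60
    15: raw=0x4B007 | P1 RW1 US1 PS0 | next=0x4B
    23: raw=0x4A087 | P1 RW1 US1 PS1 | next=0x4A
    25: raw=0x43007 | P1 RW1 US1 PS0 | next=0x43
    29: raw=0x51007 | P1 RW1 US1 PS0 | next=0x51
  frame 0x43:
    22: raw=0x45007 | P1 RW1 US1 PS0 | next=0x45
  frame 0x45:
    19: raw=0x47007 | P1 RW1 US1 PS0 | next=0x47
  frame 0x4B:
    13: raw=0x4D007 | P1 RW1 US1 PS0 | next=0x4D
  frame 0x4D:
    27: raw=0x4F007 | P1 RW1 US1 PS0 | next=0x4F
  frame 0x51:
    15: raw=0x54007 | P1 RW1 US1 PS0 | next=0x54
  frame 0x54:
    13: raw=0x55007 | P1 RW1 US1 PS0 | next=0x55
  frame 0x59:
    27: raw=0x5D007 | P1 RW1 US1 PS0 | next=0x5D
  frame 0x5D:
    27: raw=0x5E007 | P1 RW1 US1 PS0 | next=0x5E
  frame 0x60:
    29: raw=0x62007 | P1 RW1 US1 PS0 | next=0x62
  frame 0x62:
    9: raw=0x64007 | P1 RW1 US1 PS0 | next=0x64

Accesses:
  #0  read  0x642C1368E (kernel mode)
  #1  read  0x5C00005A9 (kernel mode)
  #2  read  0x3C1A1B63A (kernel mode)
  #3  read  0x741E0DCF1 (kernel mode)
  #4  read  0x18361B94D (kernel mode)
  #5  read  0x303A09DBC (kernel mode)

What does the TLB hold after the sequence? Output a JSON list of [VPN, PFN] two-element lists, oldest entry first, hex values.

Trace:
#0 VA=0x642C1368E (r,kernel):
  lvl0: tbl 0x3F, slot 25 ⇒ 0x43007 (P1/RW1/US1/PS0)
  lvl1: tbl 0x43, slot 22 ⇒ 0x45007 (P1/RW1/US1/PS0)
  lvl2: tbl 0x45, slot 19 ⇒ 0x47007 (P1/RW1/US1/PS0)
  → PA=0x4768E  (3 entries read)
#1 VA=0x5C00005A9 (r,kernel):
  lvl0: tbl 0x3F, slot 23 ⇒ 0x4A087 (P1/RW1/US1/PS1)
  → PA=0x4A5A9 (huge @L0)  (1 entries read)
#2 VA=0x3C1A1B63A (r,kernel):
  lvl0: tbl 0x3F, slot 15 ⇒ 0x4B007 (P1/RW1/US1/PS0)
  lvl1: tbl 0x4B, slot 13 ⇒ 0x4D007 (P1/RW1/US1/PS0)
  lvl2: tbl 0x4D, slot 27 ⇒ 0x4F007 (P1/RW1/US1/PS0)
  → PA=0x4F63A  (3 entries read)
#3 VA=0x741E0DCF1 (r,kernel):
  lvl0: tbl 0x3F, slot 29 ⇒ 0x51007 (P1/RW1/US1/PS0)
  lvl1: tbl 0x51, slot 15 ⇒ 0x54007 (P1/RW1/US1/PS0)
  lvl2: tbl 0x54, slot 13 ⇒ 0x55007 (P1/RW1/US1/PS0)
  → PA=0x55CF1  (3 entries read)
#4 VA=0x18361B94D (r,kernel):
  lvl0: tbl 0x3F, slot 6 ⇒ 0x59007 (P1/RW1/US1/PS0)
  lvl1: tbl 0x59, slot 27 ⇒ 0x5D007 (P1/RW1/US1/PS0)
  lvl2: tbl 0x5D, slot 27 ⇒ 0x5E007 (P1/RW1/US1/PS0)
  → PA=0x5E94D  (3 entries read)
#5 VA=0x303A09DBC (r,kernel):
  lvl0: tbl 0x3F, slot 12 ⇒ 0x60007 (P1/RW1/US1/PS0)
  lvl1: tbl 0x60, slot 29 ⇒ 0x62007 (P1/RW1/US1/PS0)
  lvl2: tbl 0x62, slot 9 ⇒ 0x64007 (P1/RW1/US1/PS0)
  → PA=0x64DBC  (3 entries read)

TLB: [["0x642C13", "0x47"], ["0x5C0000", "0x4A"], ["0x3C1A1B", "0x4F"], ["0x741E0D", "0x55"], ["0x18361B", "0x5E"], ["0x303A09", "0x64"]]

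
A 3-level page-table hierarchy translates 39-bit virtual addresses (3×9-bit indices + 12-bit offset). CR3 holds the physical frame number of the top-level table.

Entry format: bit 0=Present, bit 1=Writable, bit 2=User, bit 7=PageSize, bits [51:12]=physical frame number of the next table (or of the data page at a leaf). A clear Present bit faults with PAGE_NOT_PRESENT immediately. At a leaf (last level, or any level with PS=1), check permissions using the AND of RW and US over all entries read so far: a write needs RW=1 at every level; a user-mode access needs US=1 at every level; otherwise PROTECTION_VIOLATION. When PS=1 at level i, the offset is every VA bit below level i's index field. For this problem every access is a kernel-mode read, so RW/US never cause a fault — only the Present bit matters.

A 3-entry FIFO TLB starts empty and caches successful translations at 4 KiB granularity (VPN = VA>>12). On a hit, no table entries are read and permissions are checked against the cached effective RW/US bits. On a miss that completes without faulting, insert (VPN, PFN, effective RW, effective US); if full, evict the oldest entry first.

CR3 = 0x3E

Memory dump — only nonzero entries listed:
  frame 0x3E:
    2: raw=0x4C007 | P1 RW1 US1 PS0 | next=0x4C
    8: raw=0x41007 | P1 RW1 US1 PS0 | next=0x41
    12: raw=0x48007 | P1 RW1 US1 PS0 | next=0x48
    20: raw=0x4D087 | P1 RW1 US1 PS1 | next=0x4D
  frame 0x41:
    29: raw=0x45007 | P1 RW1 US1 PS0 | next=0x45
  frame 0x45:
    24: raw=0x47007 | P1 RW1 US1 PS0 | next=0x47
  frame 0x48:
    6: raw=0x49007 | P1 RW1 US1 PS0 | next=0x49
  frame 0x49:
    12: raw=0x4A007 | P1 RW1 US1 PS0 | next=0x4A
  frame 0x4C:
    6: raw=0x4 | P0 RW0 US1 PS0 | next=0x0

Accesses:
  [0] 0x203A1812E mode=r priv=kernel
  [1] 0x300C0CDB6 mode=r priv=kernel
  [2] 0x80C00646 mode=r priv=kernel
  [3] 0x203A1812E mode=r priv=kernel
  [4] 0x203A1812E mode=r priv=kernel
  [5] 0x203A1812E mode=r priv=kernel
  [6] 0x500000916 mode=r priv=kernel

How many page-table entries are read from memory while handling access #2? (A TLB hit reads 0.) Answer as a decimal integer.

Trace:
#0 VA=0x203A1812E (r,kernel):
  L0 @0x3E[8] → 0x41007  P=1,RW=1,US=1,PS=0
  L1 @0x41[29] → 0x45007  P=1,RW=1,US=1,PS=0
  L2 @0x45[24] → 0x47007  P=1,RW=1,US=1,PS=0
  ✓ 0x4712E  — 3 lookups
#1 VA=0x300C0CDB6 (r,kernel):
  L0 @0x3E[12] → 0x48007  P=1,RW=1,US=1,PS=0
  L1 @0x48[6] → 0x49007  P=1,RW=1,US=1,PS=0
  L2 @0x49[12] → 0x4A007  P=1,RW=1,US=1,PS=0
  ✓ 0x4ADB6  — 3 lookups
#2 VA=0x80C00646 (r,kernel):
  L0 @0x3E[2] → 0x4C007  P=1,RW=1,US=1,PS=0
  L1 @0x4C[6] → 0x4  P=0,RW=0,US=1,PS=0
  → PAGE_NOT_PRESENT  (2 entries read)
#3 VA=0x203A1812E (r,kernel):
  TLB hit vpn=0x203A18 → PA=0x4712E
#4 VA=0x203A1812E (r,kernel):
  TLB hit vpn=0x203A18 → PA=0x4712E
#5 VA=0x203A1812E (r,kernel):
  TLB hit vpn=0x203A18 → PA=0x4712E
#6 VA=0x500000916 (r,kernel):
  L0 @0x3E[20] → 0x4D087  P=1,RW=1,US=1,PS=1
  ✓ 0x4D916 (huge @L0)  — 1 lookups

Entries read for #2: 2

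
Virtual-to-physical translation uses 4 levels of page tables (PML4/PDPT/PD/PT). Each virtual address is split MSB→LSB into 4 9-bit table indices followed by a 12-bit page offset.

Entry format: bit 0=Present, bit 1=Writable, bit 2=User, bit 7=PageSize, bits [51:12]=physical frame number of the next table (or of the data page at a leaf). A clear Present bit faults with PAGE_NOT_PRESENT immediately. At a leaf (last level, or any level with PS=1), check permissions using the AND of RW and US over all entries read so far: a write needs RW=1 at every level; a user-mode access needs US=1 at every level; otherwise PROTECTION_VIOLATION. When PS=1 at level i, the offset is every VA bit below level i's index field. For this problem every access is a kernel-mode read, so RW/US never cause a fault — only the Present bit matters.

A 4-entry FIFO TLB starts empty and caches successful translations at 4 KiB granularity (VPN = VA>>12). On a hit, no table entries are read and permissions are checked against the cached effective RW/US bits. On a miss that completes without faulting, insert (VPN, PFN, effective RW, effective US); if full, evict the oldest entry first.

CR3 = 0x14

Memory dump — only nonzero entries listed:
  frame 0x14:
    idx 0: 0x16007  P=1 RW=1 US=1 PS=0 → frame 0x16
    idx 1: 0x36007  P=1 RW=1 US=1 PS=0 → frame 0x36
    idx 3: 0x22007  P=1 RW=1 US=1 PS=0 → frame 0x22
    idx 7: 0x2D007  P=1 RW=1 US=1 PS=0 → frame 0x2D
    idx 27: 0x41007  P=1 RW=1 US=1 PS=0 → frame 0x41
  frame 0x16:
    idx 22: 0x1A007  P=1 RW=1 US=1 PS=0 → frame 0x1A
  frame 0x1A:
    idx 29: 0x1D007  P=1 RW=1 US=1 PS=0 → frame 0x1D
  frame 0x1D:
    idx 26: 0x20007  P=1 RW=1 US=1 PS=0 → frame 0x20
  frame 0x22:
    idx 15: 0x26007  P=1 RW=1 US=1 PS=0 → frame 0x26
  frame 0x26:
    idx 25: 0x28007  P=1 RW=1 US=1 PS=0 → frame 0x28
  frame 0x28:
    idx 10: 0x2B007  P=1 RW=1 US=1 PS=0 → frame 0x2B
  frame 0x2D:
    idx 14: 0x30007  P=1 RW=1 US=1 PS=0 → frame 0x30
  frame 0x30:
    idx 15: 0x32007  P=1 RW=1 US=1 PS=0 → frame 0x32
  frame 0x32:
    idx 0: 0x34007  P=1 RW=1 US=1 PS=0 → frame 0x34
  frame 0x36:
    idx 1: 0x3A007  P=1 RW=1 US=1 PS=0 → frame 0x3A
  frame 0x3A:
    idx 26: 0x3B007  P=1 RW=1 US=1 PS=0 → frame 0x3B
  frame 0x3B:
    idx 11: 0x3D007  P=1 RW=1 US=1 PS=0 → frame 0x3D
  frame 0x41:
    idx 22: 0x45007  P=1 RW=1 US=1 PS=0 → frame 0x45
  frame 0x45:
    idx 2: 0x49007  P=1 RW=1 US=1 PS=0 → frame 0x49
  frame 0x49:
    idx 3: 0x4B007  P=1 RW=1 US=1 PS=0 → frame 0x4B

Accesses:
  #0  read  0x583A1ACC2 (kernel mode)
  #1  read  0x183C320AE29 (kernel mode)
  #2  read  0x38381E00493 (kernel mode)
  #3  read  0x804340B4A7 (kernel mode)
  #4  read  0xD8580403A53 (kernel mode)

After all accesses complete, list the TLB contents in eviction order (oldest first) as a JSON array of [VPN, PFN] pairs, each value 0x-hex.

Per-access translation:
#0 VA=0x583A1ACC2 (r,kernel):
  L0: frame=0x14 idx=0 entry=0x16007 [P=1 RW=1 US=1 PS=0]
  L1: frame=0x16 idx=22 entry=0x1A007 [P=1 RW=1 US=1 PS=0]
  L2: frame=0x1A idx=29 entry=0x1D007 [P=1 RW=1 US=1 PS=0]
  L3: frame=0x1D idx=26 entry=0x20007 [P=1 RW=1 US=1 PS=0]
  ⇒ phys 0x20CC2  [4 reads]
#1 VA=0x183C320AE29 (r,kernel):
  L0: frame=0x14 idx=3 entry=0x22007 [P=1 RW=1 US=1 PS=0]
  L1: frame=0x22 idx=15 entry=0x26007 [P=1 RW=1 US=1 PS=0]
  L2: frame=0x26 idx=25 entry=0x28007 [P=1 RW=1 US=1 PS=0]
  L3: frame=0x28 idx=10 entry=0x2B007 [P=1 RW=1 US=1 PS=0]
  ⇒ phys 0x2BE29  [4 reads]
#2 VA=0x38381E00493 (r,kernel):
  L0: frame=0x14 idx=7 entry=0x2D007 [P=1 RW=1 US=1 PS=0]
  L1: frame=0x2D idx=14 entry=0x30007 [P=1 RW=1 US=1 PS=0]
  L2: frame=0x30 idx=15 entry=0x32007 [P=1 RW=1 US=1 PS=0]
  L3: frame=0x32 idx=0 entry=0x34007 [P=1 RW=1 US=1 PS=0]
  ⇒ phys 0x34493  [4 reads]
#3 VA=0x804340B4A7 (r,kernel):
  L0: frame=0x14 idx=1 entry=0x36007 [P=1 RW=1 US=1 PS=0]
  L1: frame=0x36 idx=1 entry=0x3A007 [P=1 RW=1 US=1 PS=0]
  L2: frame=0x3A idx=26 entry=0x3B007 [P=1 RW=1 US=1 PS=0]
  L3: frame=0x3B idx=11 entry=0x3D007 [P=1 RW=1 US=1 PS=0]
  ⇒ phys 0x3D4A7  [4 reads]
#4 VA=0xD8580403A53 (r,kernel):
  L0: frame=0x14 idx=27 entry=0x41007 [P=1 RW=1 US=1 PS=0]
  L1: frame=0x41 idx=22 entry=0x45007 [P=1 RW=1 US=1 PS=0]
  L2: frame=0x45 idx=2 entry=0x49007 [P=1 RW=1 US=1 PS=0]
  L3: frame=0x49 idx=3 entry=0x4B007 [P=1 RW=1 US=1 PS=0]
  ⇒ phys 0x4BA53  [4 reads]

TLB: [["0x183C320A", "0x2B"], ["0x38381E00", "0x34"], ["0x804340B", "0x3D"], ["0xD8580403", "0x4B"]]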